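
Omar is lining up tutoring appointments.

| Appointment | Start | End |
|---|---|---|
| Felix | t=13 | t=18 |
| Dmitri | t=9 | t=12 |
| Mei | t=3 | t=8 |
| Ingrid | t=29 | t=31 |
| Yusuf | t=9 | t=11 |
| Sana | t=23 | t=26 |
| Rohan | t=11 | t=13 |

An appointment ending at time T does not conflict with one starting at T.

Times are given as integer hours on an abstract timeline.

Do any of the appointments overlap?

Check each pair: they overlap iff neither finishes before the other starts.
Sorted by start: Mei, Yusuf, Dmitri, Rohan, Felix, Sana, Ingrid.
Yusuf starts after Mei ends; Mei is clear from here.
Dmitri starts before Yusuf ends → Yusuf and Dmitri overlap.
That's a conflict, so the schedule is not conflict-free.

Yes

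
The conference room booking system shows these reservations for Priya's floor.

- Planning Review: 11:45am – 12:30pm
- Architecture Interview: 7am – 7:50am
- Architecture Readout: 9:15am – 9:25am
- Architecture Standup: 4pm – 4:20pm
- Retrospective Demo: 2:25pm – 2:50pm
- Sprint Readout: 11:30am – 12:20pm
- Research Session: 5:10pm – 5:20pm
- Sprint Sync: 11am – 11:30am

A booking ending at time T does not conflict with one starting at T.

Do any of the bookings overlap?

Yes

Two intervals overlap when each starts before the other ends.
Sorted by start: Architecture Interview, Architecture Readout, Sprint Sync, Sprint Readout, Planning Review, Retrospective Demo, Architecture Standup, Research Session.
Architecture Readout starts after Architecture Interview ends; Architecture Interview is clear from here.
Sprint Sync starts after Architecture Readout ends; Architecture Readout is clear from here.
Sprint Readout starts exactly when Sprint Sync ends (back-to-back, no overlap); Sprint Sync is clear from here.
Planning Review starts before Sprint Readout ends → Sprint Readout and Planning Review overlap.
That's a conflict, so the schedule is not conflict-free.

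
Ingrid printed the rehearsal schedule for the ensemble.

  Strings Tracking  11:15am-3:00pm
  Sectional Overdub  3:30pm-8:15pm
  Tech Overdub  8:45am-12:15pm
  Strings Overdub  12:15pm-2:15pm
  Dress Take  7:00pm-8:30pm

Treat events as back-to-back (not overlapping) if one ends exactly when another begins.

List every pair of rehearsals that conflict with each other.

Dress Take & Sectional Overdub, Strings Overdub & Strings Tracking, Strings Tracking & Tech Overdub

Sorted by start: Tech Overdub, Strings Tracking, Strings Overdub, Sectional Overdub, Dress Take.
Strings Tracking starts before Tech Overdub ends → Tech Overdub and Strings Tracking overlap.
Strings Overdub starts exactly when Tech Overdub ends (back-to-back, no overlap), so nothing later overlaps Tech Overdub either.
Strings Overdub starts before Strings Tracking ends → Strings Tracking and Strings Overdub overlap.
Sectional Overdub starts after Strings Tracking ends, so nothing later overlaps Strings Tracking either.
Sectional Overdub starts after Strings Overdub ends, so nothing later overlaps Strings Overdub either.
Dress Take starts before Sectional Overdub ends → Sectional Overdub and Dress Take overlap.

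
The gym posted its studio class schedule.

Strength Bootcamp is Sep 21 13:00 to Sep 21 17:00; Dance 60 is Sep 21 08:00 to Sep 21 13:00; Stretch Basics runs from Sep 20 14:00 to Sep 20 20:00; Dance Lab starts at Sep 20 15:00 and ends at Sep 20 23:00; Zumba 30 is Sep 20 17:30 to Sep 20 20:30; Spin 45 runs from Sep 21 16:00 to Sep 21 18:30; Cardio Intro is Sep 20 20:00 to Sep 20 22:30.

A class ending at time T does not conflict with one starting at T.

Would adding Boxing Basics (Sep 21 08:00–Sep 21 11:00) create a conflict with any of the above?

Yes — it overlaps Dance 60

Stretch Basics: ends Sep 20 20:00 at or before Boxing Basics starts Sep 21 08:00 → clear.
Dance Lab: ends Sep 20 23:00 at or before Boxing Basics starts Sep 21 08:00 → clear.
Zumba 30: ends Sep 20 20:30 at or before Boxing Basics starts Sep 21 08:00 → clear.
Cardio Intro: ends Sep 20 22:30 at or before Boxing Basics starts Sep 21 08:00 → clear.
Dance 60: starts Sep 21 08:00 before Boxing Basics ends Sep 21 11:00, and ends Sep 21 13:00 after Boxing Basics starts Sep 21 08:00 → overlap.
Strength Bootcamp: starts Sep 21 13:00 at or after Boxing Basics ends Sep 21 11:00 → clear.
Spin 45: starts Sep 21 16:00 at or after Boxing Basics ends Sep 21 11:00 → clear.
Boxing Basics overlaps Dance 60.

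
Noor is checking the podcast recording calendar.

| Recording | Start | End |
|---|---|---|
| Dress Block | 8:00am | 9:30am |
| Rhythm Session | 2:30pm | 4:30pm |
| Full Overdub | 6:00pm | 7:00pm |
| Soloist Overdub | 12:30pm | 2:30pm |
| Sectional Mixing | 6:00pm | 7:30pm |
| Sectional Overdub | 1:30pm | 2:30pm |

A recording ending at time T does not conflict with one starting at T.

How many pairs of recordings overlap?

2

Two intervals overlap when each starts before the other ends.
Sorted by start: Dress Block, Soloist Overdub, Sectional Overdub, Rhythm Session, Sectional Mixing, Full Overdub.
Soloist Overdub starts after Dress Block ends; Dress Block is clear from here.
Sectional Overdub starts before Soloist Overdub ends → Soloist Overdub and Sectional Overdub overlap.
Rhythm Session starts exactly when Soloist Overdub ends (back-to-back, no overlap); Soloist Overdub is clear from here.
Rhythm Session starts exactly when Sectional Overdub ends (back-to-back, no overlap); Sectional Overdub is clear from here.
Sectional Mixing starts after Rhythm Session ends; Rhythm Session is clear from here.
Full Overdub starts before Sectional Mixing ends → Sectional Mixing and Full Overdub overlap.
Overlapping pairs: Full Overdub & Sectional Mixing, Sectional Overdub & Soloist Overdub — 2 in total.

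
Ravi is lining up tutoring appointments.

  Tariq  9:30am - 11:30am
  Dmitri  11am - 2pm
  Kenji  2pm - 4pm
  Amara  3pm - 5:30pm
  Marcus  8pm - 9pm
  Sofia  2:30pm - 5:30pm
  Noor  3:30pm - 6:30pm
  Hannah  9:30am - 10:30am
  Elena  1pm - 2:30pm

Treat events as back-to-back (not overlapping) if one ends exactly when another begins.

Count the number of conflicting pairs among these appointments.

Sorted by start: Tariq, Hannah, Dmitri, Elena, Kenji, Sofia, Amara, Noor, Marcus.
Hannah starts before Tariq ends → Tariq and Hannah overlap.
Dmitri starts before Tariq ends → Tariq and Dmitri overlap.
Elena starts after Tariq ends, so Tariq has no further overlaps.
Dmitri starts after Hannah ends, so Hannah has no further overlaps.
Elena starts before Dmitri ends → Dmitri and Elena overlap.
Kenji starts exactly when Dmitri ends (back-to-back, no overlap), so Dmitri has no further overlaps.
Kenji starts before Elena ends → Elena and Kenji overlap.
Sofia starts exactly when Elena ends (back-to-back, no overlap), so Elena has no further overlaps.
Sofia starts before Kenji ends → Kenji and Sofia overlap.
Amara starts before Kenji ends → Kenji and Amara overlap.
Noor starts before Kenji ends → Kenji and Noor overlap.
Marcus starts after Kenji ends.
Amara starts before Sofia ends → Sofia and Amara overlap.
Noor starts before Sofia ends → Sofia and Noor overlap.
Marcus starts after Sofia ends.
Noor starts before Amara ends → Amara and Noor overlap.
Marcus starts after Amara ends.
Marcus starts after Noor ends.
Overlapping pairs: Amara & Kenji, Amara & Noor, Amara & Sofia, Dmitri & Elena, Dmitri & Tariq, Elena & Kenji, Hannah & Tariq, Kenji & Noor, Kenji & Sofia, Noor & Sofia — 10 in total.

10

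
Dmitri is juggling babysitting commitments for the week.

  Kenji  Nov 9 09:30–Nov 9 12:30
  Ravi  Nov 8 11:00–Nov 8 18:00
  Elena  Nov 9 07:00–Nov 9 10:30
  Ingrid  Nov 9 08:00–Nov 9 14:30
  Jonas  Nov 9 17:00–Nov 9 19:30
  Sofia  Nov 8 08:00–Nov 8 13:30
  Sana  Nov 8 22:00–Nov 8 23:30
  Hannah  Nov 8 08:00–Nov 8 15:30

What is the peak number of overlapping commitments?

3

Sort all start/end points and keep a running count:
Nov 8 08:00 start Hannah → 1
Nov 8 08:00 start Sofia → 2
Nov 8 11:00 start Ravi → 3
Nov 8 13:30 end Sofia → 2
Nov 8 15:30 end Hannah → 1
Nov 8 18:00 end Ravi → 0
Nov 8 22:00 start Sana → 1
Nov 8 23:30 end Sana → 0
Nov 9 07:00 start Elena → 1
Nov 9 08:00 start Ingrid → 2
Nov 9 09:30 start Kenji → 3
Nov 9 10:30 end Elena → 2
Nov 9 12:30 end Kenji → 1
Nov 9 14:30 end Ingrid → 0
Nov 9 17:00 start Jonas → 1
Nov 9 19:30 end Jonas → 0
Peak is 3, at Nov 8 11:00 (Hannah, Ravi, Sofia).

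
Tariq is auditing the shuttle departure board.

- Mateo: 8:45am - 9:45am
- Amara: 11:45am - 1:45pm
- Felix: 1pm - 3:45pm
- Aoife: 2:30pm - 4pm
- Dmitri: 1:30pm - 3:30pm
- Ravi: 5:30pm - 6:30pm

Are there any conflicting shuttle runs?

Yes

Sorted by start: Mateo, Amara, Felix, Dmitri, Aoife, Ravi.
Amara starts after Mateo ends; Mateo is clear from here.
Felix starts before Amara ends → Amara and Felix overlap.
That's a conflict, so the schedule is not conflict-free.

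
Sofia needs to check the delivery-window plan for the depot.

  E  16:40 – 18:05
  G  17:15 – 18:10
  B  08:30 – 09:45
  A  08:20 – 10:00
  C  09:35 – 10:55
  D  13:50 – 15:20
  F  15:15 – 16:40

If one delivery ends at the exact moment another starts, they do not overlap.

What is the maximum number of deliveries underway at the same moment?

Walk through starts and ends in time order (an end at T is processed before a start at T):
08:20 start A → 1
08:30 start B → 2
09:35 start C → 3
09:45 end B → 2
10:00 end A → 1
10:55 end C → 0
13:50 start D → 1
15:15 start F → 2
15:20 end D → 1
16:40 end F → 0
16:40 start E → 1
17:15 start G → 2
18:05 end E → 1
18:10 end G → 0
Peak is 3, at 09:35 (A, B, C).

3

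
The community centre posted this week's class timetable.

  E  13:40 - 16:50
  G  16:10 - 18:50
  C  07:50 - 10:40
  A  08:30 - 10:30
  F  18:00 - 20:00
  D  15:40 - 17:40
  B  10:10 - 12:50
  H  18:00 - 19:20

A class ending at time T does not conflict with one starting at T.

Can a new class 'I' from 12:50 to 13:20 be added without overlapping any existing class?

Yes — the slot is free

C: ends 10:40 at or before I starts 12:50 → clear.
A: ends 10:30 at or before I starts 12:50 → clear.
B: ends 12:50 at or before I starts 12:50 → clear.
E: starts 13:40 at or after I ends 13:20 → clear.
D: starts 15:40 at or after I ends 13:20 → clear.
G: starts 16:10 at or after I ends 13:20 → clear.
F: starts 18:00 at or after I ends 13:20 → clear.
H: starts 18:00 at or after I ends 13:20 → clear.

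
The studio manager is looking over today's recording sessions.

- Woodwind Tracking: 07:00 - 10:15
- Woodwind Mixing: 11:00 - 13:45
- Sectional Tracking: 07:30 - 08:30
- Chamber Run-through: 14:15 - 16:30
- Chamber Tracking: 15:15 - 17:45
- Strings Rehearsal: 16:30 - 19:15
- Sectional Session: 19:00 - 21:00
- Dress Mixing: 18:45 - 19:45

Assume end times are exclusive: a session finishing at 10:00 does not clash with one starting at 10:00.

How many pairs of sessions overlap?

6

Sorted by start: Woodwind Tracking, Sectional Tracking, Woodwind Mixing, Chamber Run-through, Chamber Tracking, Strings Rehearsal, Dress Mixing, Sectional Session.
Sectional Tracking starts before Woodwind Tracking ends → Woodwind Tracking and Sectional Tracking overlap.
Woodwind Mixing starts after Woodwind Tracking ends, so nothing later overlaps Woodwind Tracking either.
Woodwind Mixing starts after Sectional Tracking ends, so nothing later overlaps Sectional Tracking either.
Chamber Run-through starts after Woodwind Mixing ends, so nothing later overlaps Woodwind Mixing either.
Chamber Tracking starts before Chamber Run-through ends → Chamber Run-through and Chamber Tracking overlap.
Strings Rehearsal starts exactly when Chamber Run-through ends (back-to-back, no overlap), so nothing later overlaps Chamber Run-through either.
Strings Rehearsal starts before Chamber Tracking ends → Chamber Tracking and Strings Rehearsal overlap.
Dress Mixing starts after Chamber Tracking ends, so nothing later overlaps Chamber Tracking either.
Dress Mixing starts before Strings Rehearsal ends → Strings Rehearsal and Dress Mixing overlap.
Sectional Session starts before Strings Rehearsal ends → Strings Rehearsal and Sectional Session overlap.
Sectional Session starts before Dress Mixing ends → Dress Mixing and Sectional Session overlap.
Overlapping pairs: Chamber Run-through & Chamber Tracking, Chamber Tracking & Strings Rehearsal, Dress Mixing & Sectional Session, Dress Mixing & Strings Rehearsal, Sectional Session & Strings Rehearsal, Sectional Tracking & Woodwind Tracking — 6 in total.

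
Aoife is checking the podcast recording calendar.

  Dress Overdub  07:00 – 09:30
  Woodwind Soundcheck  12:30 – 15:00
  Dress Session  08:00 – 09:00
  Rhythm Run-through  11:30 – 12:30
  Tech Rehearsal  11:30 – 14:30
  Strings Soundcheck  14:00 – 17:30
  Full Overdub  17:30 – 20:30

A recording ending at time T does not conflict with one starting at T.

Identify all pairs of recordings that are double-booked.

Check each pair: they overlap iff neither finishes before the other starts.
Sorted by start: Dress Overdub, Dress Session, Rhythm Run-through, Tech Rehearsal, Woodwind Soundcheck, Strings Soundcheck, Full Overdub.
Dress Session starts before Dress Overdub ends → Dress Overdub and Dress Session overlap.
Rhythm Run-through starts after Dress Overdub ends, so Dress Overdub has no further overlaps.
Rhythm Run-through starts after Dress Session ends, so Dress Session has no further overlaps.
Tech Rehearsal starts before Rhythm Run-through ends → Rhythm Run-through and Tech Rehearsal overlap.
Woodwind Soundcheck starts exactly when Rhythm Run-through ends (back-to-back, no overlap), so Rhythm Run-through has no further overlaps.
Woodwind Soundcheck starts before Tech Rehearsal ends → Tech Rehearsal and Woodwind Soundcheck overlap.
Strings Soundcheck starts before Tech Rehearsal ends → Tech Rehearsal and Strings Soundcheck overlap.
Full Overdub starts after Tech Rehearsal ends.
Strings Soundcheck starts before Woodwind Soundcheck ends → Woodwind Soundcheck and Strings Soundcheck overlap.
Full Overdub starts after Woodwind Soundcheck ends.
Full Overdub starts exactly when Strings Soundcheck ends (back-to-back, no overlap).

Dress Overdub & Dress Session, Rhythm Run-through & Tech Rehearsal, Strings Soundcheck & Tech Rehearsal, Strings Soundcheck & Woodwind Soundcheck, Tech Rehearsal & Woodwind Soundcheck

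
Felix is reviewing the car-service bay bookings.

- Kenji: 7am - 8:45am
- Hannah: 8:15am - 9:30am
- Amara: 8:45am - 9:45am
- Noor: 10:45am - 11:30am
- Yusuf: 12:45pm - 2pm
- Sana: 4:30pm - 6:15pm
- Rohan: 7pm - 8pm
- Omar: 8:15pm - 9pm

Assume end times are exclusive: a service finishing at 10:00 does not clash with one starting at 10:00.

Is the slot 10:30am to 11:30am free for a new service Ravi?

Kenji: ends 8:45am at or before Ravi starts 10:30am → clear.
Hannah: ends 9:30am at or before Ravi starts 10:30am → clear.
Amara: ends 9:45am at or before Ravi starts 10:30am → clear.
Noor: starts 10:45am before Ravi ends 11:30am, and ends 11:30am after Ravi starts 10:30am → overlap.
Yusuf: starts 12:45pm at or after Ravi ends 11:30am → clear.
Sana: starts 4:30pm at or after Ravi ends 11:30am → clear.
Rohan: starts 7pm at or after Ravi ends 11:30am → clear.
Omar: starts 8:15pm at or after Ravi ends 11:30am → clear.
Ravi overlaps Noor.

No — it overlaps Noor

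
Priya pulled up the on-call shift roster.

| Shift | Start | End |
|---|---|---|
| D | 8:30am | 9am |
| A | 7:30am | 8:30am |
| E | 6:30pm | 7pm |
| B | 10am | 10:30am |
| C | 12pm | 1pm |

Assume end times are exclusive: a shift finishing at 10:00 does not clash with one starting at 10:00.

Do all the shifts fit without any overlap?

Two intervals overlap when each starts before the other ends.
Sorted by start: A, D, B, C, E.
D starts exactly when A ends (back-to-back, no overlap) — done with A.
B starts after D ends — done with D.
C starts after B ends — done with B.
E starts after C ends.
Every pair is clear; the schedule has no overlaps.

Yes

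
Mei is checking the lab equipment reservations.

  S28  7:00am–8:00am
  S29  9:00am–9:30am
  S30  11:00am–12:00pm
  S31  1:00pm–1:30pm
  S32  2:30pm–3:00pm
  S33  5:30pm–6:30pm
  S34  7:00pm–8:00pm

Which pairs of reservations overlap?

none

Two intervals overlap when each starts before the other ends.
Sorted by start: S28, S29, S30, S31, S32, S33, S34.
S29 starts after S28 ends, so S28 has no further overlaps.
S30 starts after S29 ends, so S29 has no further overlaps.
S31 starts after S30 ends, so S30 has no further overlaps.
S32 starts after S31 ends, so S31 has no further overlaps.
S33 starts after S32 ends, so S32 has no further overlaps.
S34 starts after S33 ends.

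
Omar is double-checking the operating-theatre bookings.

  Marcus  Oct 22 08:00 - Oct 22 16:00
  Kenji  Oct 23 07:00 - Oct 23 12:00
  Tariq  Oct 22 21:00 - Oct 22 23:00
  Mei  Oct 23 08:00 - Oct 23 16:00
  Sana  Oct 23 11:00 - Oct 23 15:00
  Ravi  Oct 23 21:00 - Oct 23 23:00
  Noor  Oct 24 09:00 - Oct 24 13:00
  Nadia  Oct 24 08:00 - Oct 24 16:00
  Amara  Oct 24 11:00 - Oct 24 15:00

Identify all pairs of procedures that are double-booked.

Check each pair: they overlap iff neither finishes before the other starts.
Sorted by start: Marcus, Tariq, Kenji, Mei, Sana, Ravi, Nadia, Noor, Amara.
Tariq starts after Marcus ends, so Marcus has no further overlaps.
Kenji starts after Tariq ends, so Tariq has no further overlaps.
Mei starts before Kenji ends → Kenji and Mei overlap.
Sana starts before Kenji ends → Kenji and Sana overlap.
Ravi starts after Kenji ends, so Kenji has no further overlaps.
Sana starts before Mei ends → Mei and Sana overlap.
Ravi starts after Mei ends, so Mei has no further overlaps.
Ravi starts after Sana ends, so Sana has no further overlaps.
Nadia starts after Ravi ends, so Ravi has no further overlaps.
Noor starts before Nadia ends → Nadia and Noor overlap.
Amara starts before Nadia ends → Nadia and Amara overlap.
Amara starts before Noor ends → Noor and Amara overlap.

Amara & Nadia, Amara & Noor, Kenji & Mei, Kenji & Sana, Mei & Sana, Nadia & Noor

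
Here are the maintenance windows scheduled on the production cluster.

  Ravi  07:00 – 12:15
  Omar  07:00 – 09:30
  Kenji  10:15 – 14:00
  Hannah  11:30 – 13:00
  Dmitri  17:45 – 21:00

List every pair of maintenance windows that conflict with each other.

Sorted by start: Ravi, Omar, Kenji, Hannah, Dmitri.
Omar starts before Ravi ends → Ravi and Omar overlap.
Kenji starts before Ravi ends → Ravi and Kenji overlap.
Hannah starts before Ravi ends → Ravi and Hannah overlap.
Dmitri starts after Ravi ends.
Kenji starts after Omar ends; Omar is clear from here.
Hannah starts before Kenji ends → Kenji and Hannah overlap.
Dmitri starts after Kenji ends.
Dmitri starts after Hannah ends.

Hannah & Kenji, Hannah & Ravi, Kenji & Ravi, Omar & Ravi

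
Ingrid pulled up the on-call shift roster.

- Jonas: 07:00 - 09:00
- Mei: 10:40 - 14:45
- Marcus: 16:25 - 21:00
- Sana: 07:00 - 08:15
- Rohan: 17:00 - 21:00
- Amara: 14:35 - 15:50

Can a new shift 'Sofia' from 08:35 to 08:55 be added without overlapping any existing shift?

Jonas: starts 07:00 before Sofia ends 08:55, and ends 09:00 after Sofia starts 08:35 → overlap.
Sana: ends 08:15 at or before Sofia starts 08:35 → clear.
Mei: starts 10:40 at or after Sofia ends 08:55 → clear.
Amara: starts 14:35 at or after Sofia ends 08:55 → clear.
Marcus: starts 16:25 at or after Sofia ends 08:55 → clear.
Rohan: starts 17:00 at or after Sofia ends 08:55 → clear.
Sofia overlaps Jonas.

No — it overlaps Jonas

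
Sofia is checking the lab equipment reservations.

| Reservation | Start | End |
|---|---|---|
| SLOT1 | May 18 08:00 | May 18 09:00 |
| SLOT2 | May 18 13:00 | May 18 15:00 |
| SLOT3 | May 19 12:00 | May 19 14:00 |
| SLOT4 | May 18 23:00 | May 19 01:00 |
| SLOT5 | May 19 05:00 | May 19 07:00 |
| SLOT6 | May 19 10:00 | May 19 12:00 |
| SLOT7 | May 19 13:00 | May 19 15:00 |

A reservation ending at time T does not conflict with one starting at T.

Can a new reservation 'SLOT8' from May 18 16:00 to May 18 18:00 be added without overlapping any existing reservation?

SLOT1: ends May 18 09:00 at or before SLOT8 starts May 18 16:00 → clear.
SLOT2: ends May 18 15:00 at or before SLOT8 starts May 18 16:00 → clear.
SLOT4: starts May 18 23:00 at or after SLOT8 ends May 18 18:00 → clear.
SLOT5: starts May 19 05:00 at or after SLOT8 ends May 18 18:00 → clear.
SLOT6: starts May 19 10:00 at or after SLOT8 ends May 18 18:00 → clear.
SLOT3: starts May 19 12:00 at or after SLOT8 ends May 18 18:00 → clear.
SLOT7: starts May 19 13:00 at or after SLOT8 ends May 18 18:00 → clear.

Yes — the slot is free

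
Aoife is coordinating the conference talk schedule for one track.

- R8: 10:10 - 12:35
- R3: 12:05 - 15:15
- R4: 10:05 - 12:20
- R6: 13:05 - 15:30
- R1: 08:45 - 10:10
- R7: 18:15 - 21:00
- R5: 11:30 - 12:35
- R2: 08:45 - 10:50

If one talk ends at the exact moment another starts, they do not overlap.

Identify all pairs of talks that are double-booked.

R1 & R2, R1 & R4, R2 & R4, R2 & R8, R3 & R4, R3 & R5, R3 & R6, R3 & R8, R4 & R5, R4 & R8, R5 & R8

Sorted by start: R1, R2, R4, R8, R5, R3, R6, R7.
R2 starts before R1 ends → R1 and R2 overlap.
R4 starts before R1 ends → R1 and R4 overlap.
R8 starts exactly when R1 ends (back-to-back, no overlap); R1 is clear from here.
R4 starts before R2 ends → R2 and R4 overlap.
R8 starts before R2 ends → R2 and R8 overlap.
R5 starts after R2 ends; R2 is clear from here.
R8 starts before R4 ends → R4 and R8 overlap.
R5 starts before R4 ends → R4 and R5 overlap.
R3 starts before R4 ends → R4 and R3 overlap.
R6 starts after R4 ends; R4 is clear from here.
R5 starts before R8 ends → R8 and R5 overlap.
R3 starts before R8 ends → R8 and R3 overlap.
R6 starts after R8 ends; R8 is clear from here.
R3 starts before R5 ends → R5 and R3 overlap.
R6 starts after R5 ends; R5 is clear from here.
R6 starts before R3 ends → R3 and R6 overlap.
R7 starts after R3 ends.
R7 starts after R6 ends.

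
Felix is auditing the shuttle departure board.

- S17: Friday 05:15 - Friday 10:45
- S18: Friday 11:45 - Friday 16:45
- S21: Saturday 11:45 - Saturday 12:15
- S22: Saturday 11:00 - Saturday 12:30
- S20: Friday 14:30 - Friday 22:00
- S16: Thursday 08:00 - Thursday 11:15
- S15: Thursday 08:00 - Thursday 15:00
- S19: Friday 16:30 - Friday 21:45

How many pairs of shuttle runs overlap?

Sorted by start: S15, S16, S17, S18, S20, S19, S22, S21.
S16 starts before S15 ends → S15 and S16 overlap.
S17 starts after S15 ends; S15 is clear from here.
S17 starts after S16 ends; S16 is clear from here.
S18 starts after S17 ends; S17 is clear from here.
S20 starts before S18 ends → S18 and S20 overlap.
S19 starts before S18 ends → S18 and S19 overlap.
S22 starts after S18 ends; S18 is clear from here.
S19 starts before S20 ends → S20 and S19 overlap.
S22 starts after S20 ends; S20 is clear from here.
S22 starts after S19 ends; S19 is clear from here.
S21 starts before S22 ends → S22 and S21 overlap.
Overlapping pairs: S15 & S16, S18 & S19, S18 & S20, S19 & S20, S21 & S22 — 5 in total.

5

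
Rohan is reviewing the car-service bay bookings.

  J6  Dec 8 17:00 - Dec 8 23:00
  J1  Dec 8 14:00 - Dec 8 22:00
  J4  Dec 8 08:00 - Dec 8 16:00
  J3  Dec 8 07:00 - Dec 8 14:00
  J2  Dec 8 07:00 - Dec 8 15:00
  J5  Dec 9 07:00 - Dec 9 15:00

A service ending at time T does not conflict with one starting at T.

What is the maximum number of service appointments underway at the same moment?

Sweep the timeline, counting +1 at each start and −1 at each end (ends before starts at a tie):
Dec 8 07:00 start J2 → 1
Dec 8 07:00 start J3 → 2
Dec 8 08:00 start J4 → 3
Dec 8 14:00 end J3 → 2
Dec 8 14:00 start J1 → 3
Dec 8 15:00 end J2 → 2
Dec 8 16:00 end J4 → 1
Dec 8 17:00 start J6 → 2
Dec 8 22:00 end J1 → 1
Dec 8 23:00 end J6 → 0
Dec 9 07:00 start J5 → 1
Dec 9 15:00 end J5 → 0
Peak is 3, at Dec 8 08:00 (J2, J3, J4).

3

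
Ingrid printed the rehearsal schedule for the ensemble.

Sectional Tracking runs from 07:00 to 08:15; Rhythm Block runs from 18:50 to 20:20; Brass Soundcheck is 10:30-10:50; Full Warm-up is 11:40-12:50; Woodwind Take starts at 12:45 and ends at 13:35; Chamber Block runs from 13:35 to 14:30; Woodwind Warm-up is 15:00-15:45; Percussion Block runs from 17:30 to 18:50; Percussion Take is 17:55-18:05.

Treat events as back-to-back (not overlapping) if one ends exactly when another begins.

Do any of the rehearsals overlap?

Yes

Check each pair: they overlap iff neither finishes before the other starts.
Sorted by start: Sectional Tracking, Brass Soundcheck, Full Warm-up, Woodwind Take, Chamber Block, Woodwind Warm-up, Percussion Block, Percussion Take, Rhythm Block.
Brass Soundcheck starts after Sectional Tracking ends, so nothing later overlaps Sectional Tracking either.
Full Warm-up starts after Brass Soundcheck ends, so nothing later overlaps Brass Soundcheck either.
Woodwind Take starts before Full Warm-up ends → Full Warm-up and Woodwind Take overlap.
That's a conflict, so the schedule is not conflict-free.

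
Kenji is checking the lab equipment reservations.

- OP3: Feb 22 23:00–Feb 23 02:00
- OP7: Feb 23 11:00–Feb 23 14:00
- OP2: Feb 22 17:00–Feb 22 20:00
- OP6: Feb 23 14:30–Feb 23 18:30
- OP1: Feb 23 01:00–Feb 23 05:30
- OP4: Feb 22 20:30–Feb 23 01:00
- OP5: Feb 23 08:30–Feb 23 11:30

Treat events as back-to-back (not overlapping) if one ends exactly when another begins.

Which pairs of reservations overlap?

OP1 & OP3, OP3 & OP4, OP5 & OP7

Two intervals overlap when each starts before the other ends.
Sorted by start: OP2, OP4, OP3, OP1, OP5, OP7, OP6.
OP4 starts after OP2 ends, so OP2 has no further overlaps.
OP3 starts before OP4 ends → OP4 and OP3 overlap.
OP1 starts exactly when OP4 ends (back-to-back, no overlap), so OP4 has no further overlaps.
OP1 starts before OP3 ends → OP3 and OP1 overlap.
OP5 starts after OP3 ends, so OP3 has no further overlaps.
OP5 starts after OP1 ends, so OP1 has no further overlaps.
OP7 starts before OP5 ends → OP5 and OP7 overlap.
OP6 starts after OP5 ends.
OP6 starts after OP7 ends.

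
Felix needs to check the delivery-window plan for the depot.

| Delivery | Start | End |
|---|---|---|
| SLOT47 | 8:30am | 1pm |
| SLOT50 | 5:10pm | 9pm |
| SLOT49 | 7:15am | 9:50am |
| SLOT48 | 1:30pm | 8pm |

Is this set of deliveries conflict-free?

Sorted by start: SLOT49, SLOT47, SLOT48, SLOT50.
SLOT47 starts before SLOT49 ends → SLOT49 and SLOT47 overlap.
That's a conflict, so the schedule is not conflict-free.

No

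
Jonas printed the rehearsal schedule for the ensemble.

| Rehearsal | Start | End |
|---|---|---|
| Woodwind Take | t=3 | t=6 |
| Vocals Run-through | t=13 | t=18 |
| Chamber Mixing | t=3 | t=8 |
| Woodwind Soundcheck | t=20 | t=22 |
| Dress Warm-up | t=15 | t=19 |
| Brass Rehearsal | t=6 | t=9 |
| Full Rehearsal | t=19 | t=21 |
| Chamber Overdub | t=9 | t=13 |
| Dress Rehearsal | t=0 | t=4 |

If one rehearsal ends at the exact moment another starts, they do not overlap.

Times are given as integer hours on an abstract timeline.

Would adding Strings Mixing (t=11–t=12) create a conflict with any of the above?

Yes — it overlaps Chamber Overdub

Dress Rehearsal: ends t=4 at or before Strings Mixing starts t=11 → clear.
Woodwind Take: ends t=6 at or before Strings Mixing starts t=11 → clear.
Chamber Mixing: ends t=8 at or before Strings Mixing starts t=11 → clear.
Brass Rehearsal: ends t=9 at or before Strings Mixing starts t=11 → clear.
Chamber Overdub: starts t=9 before Strings Mixing ends t=12, and ends t=13 after Strings Mixing starts t=11 → overlap.
Vocals Run-through: starts t=13 at or after Strings Mixing ends t=12 → clear.
Dress Warm-up: starts t=15 at or after Strings Mixing ends t=12 → clear.
Full Rehearsal: starts t=19 at or after Strings Mixing ends t=12 → clear.
Woodwind Soundcheck: starts t=20 at or after Strings Mixing ends t=12 → clear.
Strings Mixing overlaps Chamber Overdub.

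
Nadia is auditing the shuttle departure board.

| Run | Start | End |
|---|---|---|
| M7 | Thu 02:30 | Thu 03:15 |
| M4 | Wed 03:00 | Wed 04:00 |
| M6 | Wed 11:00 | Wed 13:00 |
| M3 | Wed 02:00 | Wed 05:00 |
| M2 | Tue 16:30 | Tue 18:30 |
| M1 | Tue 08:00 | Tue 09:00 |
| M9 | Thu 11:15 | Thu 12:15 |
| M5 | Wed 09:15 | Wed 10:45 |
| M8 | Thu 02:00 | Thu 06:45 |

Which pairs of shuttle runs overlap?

M3 & M4, M7 & M8

Sorted by start: M1, M2, M3, M4, M5, M6, M8, M7, M9.
M2 starts after M1 ends — done with M1.
M3 starts after M2 ends — done with M2.
M4 starts before M3 ends → M3 and M4 overlap.
M5 starts after M3 ends — done with M3.
M5 starts after M4 ends — done with M4.
M6 starts after M5 ends — done with M5.
M8 starts after M6 ends — done with M6.
M7 starts before M8 ends → M8 and M7 overlap.
M9 starts after M8 ends.
M9 starts after M7 ends.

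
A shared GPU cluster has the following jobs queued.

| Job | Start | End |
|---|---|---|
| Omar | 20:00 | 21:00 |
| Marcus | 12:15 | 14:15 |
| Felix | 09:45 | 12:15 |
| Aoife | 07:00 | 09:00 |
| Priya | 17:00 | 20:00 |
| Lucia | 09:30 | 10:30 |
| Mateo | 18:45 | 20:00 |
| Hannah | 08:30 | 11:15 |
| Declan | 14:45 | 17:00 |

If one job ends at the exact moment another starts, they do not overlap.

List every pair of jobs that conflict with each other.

Aoife & Hannah, Felix & Hannah, Felix & Lucia, Hannah & Lucia, Mateo & Priya

Sorted by start: Aoife, Hannah, Lucia, Felix, Marcus, Declan, Priya, Mateo, Omar.
Hannah starts before Aoife ends → Aoife and Hannah overlap.
Lucia starts after Aoife ends, so nothing later overlaps Aoife either.
Lucia starts before Hannah ends → Hannah and Lucia overlap.
Felix starts before Hannah ends → Hannah and Felix overlap.
Marcus starts after Hannah ends, so nothing later overlaps Hannah either.
Felix starts before Lucia ends → Lucia and Felix overlap.
Marcus starts after Lucia ends, so nothing later overlaps Lucia either.
Marcus starts exactly when Felix ends (back-to-back, no overlap), so nothing later overlaps Felix either.
Declan starts after Marcus ends, so nothing later overlaps Marcus either.
Priya starts exactly when Declan ends (back-to-back, no overlap), so nothing later overlaps Declan either.
Mateo starts before Priya ends → Priya and Mateo overlap.
Omar starts exactly when Priya ends (back-to-back, no overlap).
Omar starts exactly when Mateo ends (back-to-back, no overlap).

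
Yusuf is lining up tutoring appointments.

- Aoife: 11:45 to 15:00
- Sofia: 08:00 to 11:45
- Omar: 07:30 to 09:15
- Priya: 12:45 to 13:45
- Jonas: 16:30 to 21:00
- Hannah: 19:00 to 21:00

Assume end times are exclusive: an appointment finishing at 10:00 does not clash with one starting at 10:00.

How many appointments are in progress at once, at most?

Sweep the timeline, counting +1 at each start and −1 at each end (ends before starts at a tie):
07:30 start Omar → 1
08:00 start Sofia → 2
09:15 end Omar → 1
11:45 end Sofia → 0
11:45 start Aoife → 1
12:45 start Priya → 2
13:45 end Priya → 1
15:00 end Aoife → 0
16:30 start Jonas → 1
19:00 start Hannah → 2
21:00 end Hannah → 1
21:00 end Jonas → 0
Peak is 2, at 08:00 (Omar, Sofia).

2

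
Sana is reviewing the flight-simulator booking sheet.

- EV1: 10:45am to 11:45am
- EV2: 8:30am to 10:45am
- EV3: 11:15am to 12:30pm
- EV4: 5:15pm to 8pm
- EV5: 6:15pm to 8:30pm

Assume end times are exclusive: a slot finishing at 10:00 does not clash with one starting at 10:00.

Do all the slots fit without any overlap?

Two intervals overlap when each starts before the other ends.
Sorted by start: EV2, EV1, EV3, EV4, EV5.
EV1 starts exactly when EV2 ends (back-to-back, no overlap) — done with EV2.
EV3 starts before EV1 ends → EV1 and EV3 overlap.
That's a conflict, so the schedule is not conflict-free.

No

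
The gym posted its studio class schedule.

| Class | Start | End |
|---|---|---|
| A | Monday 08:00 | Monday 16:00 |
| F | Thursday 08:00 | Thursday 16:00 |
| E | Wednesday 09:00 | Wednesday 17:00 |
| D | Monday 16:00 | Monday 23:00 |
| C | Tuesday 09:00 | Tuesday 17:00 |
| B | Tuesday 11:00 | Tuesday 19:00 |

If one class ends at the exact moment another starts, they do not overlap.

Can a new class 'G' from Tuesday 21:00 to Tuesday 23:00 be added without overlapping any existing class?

A: ends Monday 16:00 at or before G starts Tuesday 21:00 → clear.
D: ends Monday 23:00 at or before G starts Tuesday 21:00 → clear.
C: ends Tuesday 17:00 at or before G starts Tuesday 21:00 → clear.
B: ends Tuesday 19:00 at or before G starts Tuesday 21:00 → clear.
E: starts Wednesday 09:00 at or after G ends Tuesday 23:00 → clear.
F: starts Thursday 08:00 at or after G ends Tuesday 23:00 → clear.

Yes — the slot is free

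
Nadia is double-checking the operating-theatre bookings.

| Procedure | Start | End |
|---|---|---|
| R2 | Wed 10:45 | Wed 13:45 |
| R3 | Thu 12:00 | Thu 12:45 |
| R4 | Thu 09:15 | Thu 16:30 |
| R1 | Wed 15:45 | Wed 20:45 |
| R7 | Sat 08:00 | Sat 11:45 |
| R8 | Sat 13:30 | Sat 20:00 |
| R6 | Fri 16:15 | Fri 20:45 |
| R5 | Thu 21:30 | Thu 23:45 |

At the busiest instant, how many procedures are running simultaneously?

2

Walk through starts and ends in time order (an end at T is processed before a start at T):
Wed 10:45 start R2 → 1
Wed 13:45 end R2 → 0
Wed 15:45 start R1 → 1
Wed 20:45 end R1 → 0
Thu 09:15 start R4 → 1
Thu 12:00 start R3 → 2
Thu 12:45 end R3 → 1
Thu 16:30 end R4 → 0
Thu 21:30 start R5 → 1
Thu 23:45 end R5 → 0
Fri 16:15 start R6 → 1
Fri 20:45 end R6 → 0
Sat 08:00 start R7 → 1
Sat 11:45 end R7 → 0
Sat 13:30 start R8 → 1
Sat 20:00 end R8 → 0
Peak is 2, at Thu 12:00 (R3, R4).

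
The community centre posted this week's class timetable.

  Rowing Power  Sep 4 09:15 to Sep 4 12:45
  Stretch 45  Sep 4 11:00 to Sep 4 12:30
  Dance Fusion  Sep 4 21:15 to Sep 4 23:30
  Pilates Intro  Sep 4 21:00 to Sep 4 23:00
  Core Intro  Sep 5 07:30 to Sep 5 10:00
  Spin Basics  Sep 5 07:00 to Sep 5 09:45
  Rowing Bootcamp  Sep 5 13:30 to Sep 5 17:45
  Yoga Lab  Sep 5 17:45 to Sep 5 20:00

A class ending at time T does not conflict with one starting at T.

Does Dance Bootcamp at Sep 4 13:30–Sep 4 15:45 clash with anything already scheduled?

No — it doesn't clash with anything

Rowing Power: ends Sep 4 12:45 at or before Dance Bootcamp starts Sep 4 13:30 → clear.
Stretch 45: ends Sep 4 12:30 at or before Dance Bootcamp starts Sep 4 13:30 → clear.
Pilates Intro: starts Sep 4 21:00 at or after Dance Bootcamp ends Sep 4 15:45 → clear.
Dance Fusion: starts Sep 4 21:15 at or after Dance Bootcamp ends Sep 4 15:45 → clear.
Spin Basics: starts Sep 5 07:00 at or after Dance Bootcamp ends Sep 4 15:45 → clear.
Core Intro: starts Sep 5 07:30 at or after Dance Bootcamp ends Sep 4 15:45 → clear.
Rowing Bootcamp: starts Sep 5 13:30 at or after Dance Bootcamp ends Sep 4 15:45 → clear.
Yoga Lab: starts Sep 5 17:45 at or after Dance Bootcamp ends Sep 4 15:45 → clear.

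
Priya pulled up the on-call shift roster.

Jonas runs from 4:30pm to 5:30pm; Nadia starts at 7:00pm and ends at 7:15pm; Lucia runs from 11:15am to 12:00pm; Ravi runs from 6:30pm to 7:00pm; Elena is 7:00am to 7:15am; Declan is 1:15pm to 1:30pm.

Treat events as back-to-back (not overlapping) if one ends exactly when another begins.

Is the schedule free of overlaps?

Sorted by start: Elena, Lucia, Declan, Jonas, Ravi, Nadia.
Lucia starts after Elena ends — done with Elena.
Declan starts after Lucia ends — done with Lucia.
Jonas starts after Declan ends — done with Declan.
Ravi starts after Jonas ends — done with Jonas.
Nadia starts exactly when Ravi ends (back-to-back, no overlap).
Every pair is clear; the schedule has no overlaps.

Yes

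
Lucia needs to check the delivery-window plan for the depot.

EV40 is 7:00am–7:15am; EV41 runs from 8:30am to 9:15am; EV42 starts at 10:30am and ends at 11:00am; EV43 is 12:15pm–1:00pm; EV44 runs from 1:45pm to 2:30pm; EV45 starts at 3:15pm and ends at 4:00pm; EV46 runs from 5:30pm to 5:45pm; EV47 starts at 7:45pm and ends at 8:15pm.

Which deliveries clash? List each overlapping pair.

none

Sorted by start: EV40, EV41, EV42, EV43, EV44, EV45, EV46, EV47.
EV41 starts after EV40 ends; EV40 is clear from here.
EV42 starts after EV41 ends; EV41 is clear from here.
EV43 starts after EV42 ends; EV42 is clear from here.
EV44 starts after EV43 ends; EV43 is clear from here.
EV45 starts after EV44 ends; EV44 is clear from here.
EV46 starts after EV45 ends; EV45 is clear from here.
EV47 starts after EV46 ends.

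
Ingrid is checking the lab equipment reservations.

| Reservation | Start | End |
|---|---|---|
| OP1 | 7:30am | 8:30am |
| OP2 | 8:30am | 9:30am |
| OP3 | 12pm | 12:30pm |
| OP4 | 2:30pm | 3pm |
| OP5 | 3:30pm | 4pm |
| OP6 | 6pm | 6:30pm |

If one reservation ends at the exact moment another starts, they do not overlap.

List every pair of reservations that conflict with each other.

Two intervals overlap when each starts before the other ends.
Sorted by start: OP1, OP2, OP3, OP4, OP5, OP6.
OP2 starts exactly when OP1 ends (back-to-back, no overlap) — done with OP1.
OP3 starts after OP2 ends — done with OP2.
OP4 starts after OP3 ends — done with OP3.
OP5 starts after OP4 ends — done with OP4.
OP6 starts after OP5 ends.

none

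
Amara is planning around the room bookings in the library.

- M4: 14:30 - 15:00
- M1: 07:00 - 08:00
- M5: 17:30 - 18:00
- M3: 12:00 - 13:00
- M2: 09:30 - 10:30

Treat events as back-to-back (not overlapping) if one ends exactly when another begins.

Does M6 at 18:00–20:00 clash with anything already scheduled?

M1: ends 08:00 at or before M6 starts 18:00 → clear.
M2: ends 10:30 at or before M6 starts 18:00 → clear.
M3: ends 13:00 at or before M6 starts 18:00 → clear.
M4: ends 15:00 at or before M6 starts 18:00 → clear.
M5: ends 18:00 at or before M6 starts 18:00 → clear.

No — it doesn't clash with anything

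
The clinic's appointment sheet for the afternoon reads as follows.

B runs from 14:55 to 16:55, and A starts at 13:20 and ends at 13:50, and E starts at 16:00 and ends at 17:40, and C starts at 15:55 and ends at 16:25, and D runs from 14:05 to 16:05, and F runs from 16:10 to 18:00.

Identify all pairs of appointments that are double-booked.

Sorted by start: A, D, B, C, E, F.
D starts after A ends, so A has no further overlaps.
B starts before D ends → D and B overlap.
C starts before D ends → D and C overlap.
E starts before D ends → D and E overlap.
F starts after D ends.
C starts before B ends → B and C overlap.
E starts before B ends → B and E overlap.
F starts before B ends → B and F overlap.
E starts before C ends → C and E overlap.
F starts before C ends → C and F overlap.
F starts before E ends → E and F overlap.

B & C, B & D, B & E, B & F, C & D, C & E, C & F, D & E, E & F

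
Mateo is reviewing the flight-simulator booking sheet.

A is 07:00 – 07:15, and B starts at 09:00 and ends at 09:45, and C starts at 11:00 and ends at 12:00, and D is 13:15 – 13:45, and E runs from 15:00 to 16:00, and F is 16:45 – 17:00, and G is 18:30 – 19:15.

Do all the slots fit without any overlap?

Yes

Sorted by start: A, B, C, D, E, F, G.
B starts after A ends — done with A.
C starts after B ends — done with B.
D starts after C ends — done with C.
E starts after D ends — done with D.
F starts after E ends — done with E.
G starts after F ends.
Every pair is clear; the schedule has no overlaps.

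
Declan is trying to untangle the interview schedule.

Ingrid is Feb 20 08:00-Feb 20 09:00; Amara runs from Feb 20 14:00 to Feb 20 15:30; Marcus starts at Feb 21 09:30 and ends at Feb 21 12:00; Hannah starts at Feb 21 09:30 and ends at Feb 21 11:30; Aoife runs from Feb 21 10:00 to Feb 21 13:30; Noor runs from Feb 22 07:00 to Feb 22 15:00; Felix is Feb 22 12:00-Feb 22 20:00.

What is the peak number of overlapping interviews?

3

Sort all start/end points and keep a running count:
Feb 20 08:00 start Ingrid → 1
Feb 20 09:00 end Ingrid → 0
Feb 20 14:00 start Amara → 1
Feb 20 15:30 end Amara → 0
Feb 21 09:30 start Hannah → 1
Feb 21 09:30 start Marcus → 2
Feb 21 10:00 start Aoife → 3
Feb 21 11:30 end Hannah → 2
Feb 21 12:00 end Marcus → 1
Feb 21 13:30 end Aoife → 0
Feb 22 07:00 start Noor → 1
Feb 22 12:00 start Felix → 2
Feb 22 15:00 end Noor → 1
Feb 22 20:00 end Felix → 0
Peak is 3, at Feb 21 10:00 (Aoife, Hannah, Marcus).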